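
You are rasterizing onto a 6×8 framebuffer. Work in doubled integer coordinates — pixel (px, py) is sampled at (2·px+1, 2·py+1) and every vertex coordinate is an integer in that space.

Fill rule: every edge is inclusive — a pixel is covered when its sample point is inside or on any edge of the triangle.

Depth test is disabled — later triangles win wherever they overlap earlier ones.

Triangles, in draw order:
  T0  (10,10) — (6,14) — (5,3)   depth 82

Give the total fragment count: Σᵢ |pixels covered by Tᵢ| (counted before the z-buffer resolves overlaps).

T0:
  2·area = 48
  edge (10, 10)→(6, 14): d=(-4,4) inclusive
  edge (6, 14)→(5, 3): d=(-1,-11) inclusive
  edge (5, 3)→(10, 10): d=(5,7) inclusive
    (2,1)@(5, 3): e=[48,0,0] → #  [on edge]
    (3,1)@(7, 3): e=[40,22,-14] → ·
    (2,2)@(5, 5): e=[40,-2,10] → ·
    (3,3)@(7, 7): e=[24,18,6] → #
    (4,3)@(9, 7): e=[16,40,-8] → ·
    (3,4)@(7, 9): e=[16,16,16] → #
    (4,4)@(9, 9): e=[8,38,2] → #
    (5,4)@(11, 9): e=[0,60,-12] → ·  [on edge]
    (3,5)@(7, 11): e=[8,14,26] → #
    (4,5)@(9, 11): e=[0,36,12] → #  [on edge]
    (5,5)@(11, 11): e=[-8,58,-2] → ·
    (3,6)@(7, 13): e=[0,12,36] → #  [on edge]
    (2,7)@(5, 15): e=[0,-12,60] → ·  [on edge]
  covered (7 px):
    · · · · · ·
    · · # · · ·
    · · · · · ·
    · · · # · ·
    · · · # # ·
    · · · # # ·
    · · · # · ·
    · · · · · ·

Result: 7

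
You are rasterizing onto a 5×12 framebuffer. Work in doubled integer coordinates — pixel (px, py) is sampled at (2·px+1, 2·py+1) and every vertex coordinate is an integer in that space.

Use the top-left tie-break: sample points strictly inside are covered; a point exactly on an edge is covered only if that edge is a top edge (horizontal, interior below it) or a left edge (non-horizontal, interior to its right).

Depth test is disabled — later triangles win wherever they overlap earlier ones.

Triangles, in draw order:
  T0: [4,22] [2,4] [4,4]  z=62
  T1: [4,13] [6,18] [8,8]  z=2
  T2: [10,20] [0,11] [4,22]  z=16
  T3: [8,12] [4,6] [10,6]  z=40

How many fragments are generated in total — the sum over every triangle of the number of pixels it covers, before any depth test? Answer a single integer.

T0:
  2·area = 36
  edge (4, 22)→(2, 4): d=(-2,-18) top-left  bias=+0
  edge (2, 4)→(4, 4): d=(2,0) top-left  bias=+0
  edge (4, 4)→(4, 22): d=(0,18) right/bottom  bias=-1
    (1,2)@(3, 5): e=[16,2,18] → █
    (2,2)@(5, 5): e=[52,2,-18] → ·
    (1,3)@(3, 7): e=[12,6,18] → █
    (2,3)@(5, 7): e=[48,6,-18] → ·
    (1,4)@(3, 9): e=[8,10,18] → █
    (2,4)@(5, 9): e=[44,10,-18] → ·
    (1,5)@(3, 11): e=[4,14,18] → █
    (2,5)@(5, 11): e=[40,14,-18] → ·
    (1,6)@(3, 13): e=[0,18,18] → █  [on edge]
    (2,6)@(5, 13): e=[36,18,-18] → ·
    (1,7)@(3, 15): e=[-4,22,18] → ·
  covered (5 px):
    · · · · ·
    · · · · ·
    · █ · · ·
    · █ · · ·
    · █ · · ·
    · █ · · ·
    · █ · · ·
    · · · · ·
    · · · · ·
    · · · · ·
    · · · · ·
    · · · · ·
T1:
  2·area = 30  (B↔C swapped to make it positive)
  edge (4, 13)→(8, 8): d=(4,-5) top-left  bias=+0
  edge (8, 8)→(6, 18): d=(-2,10) right/bottom  bias=-1
  edge (6, 18)→(4, 13): d=(-2,-5) top-left  bias=+0
    (4,1)@(9, 3): e=[-15,0,45] → ·  [on edge]
    (3,5)@(7, 11): e=[7,4,19] → █
    (4,5)@(9, 11): e=[17,-16,29] → ·
    (2,6)@(5, 13): e=[5,20,5] → █
    (3,6)@(7, 13): e=[15,0,15] → ·  [on edge]
    (2,7)@(5, 15): e=[13,16,1] → █
    (3,7)@(7, 15): e=[23,-4,11] → ·
    (2,8)@(5, 17): e=[21,12,-3] → ·
    (2,11)@(5, 23): e=[45,0,-15] → ·  [on edge]
  covered (3 px):
    · · · · ·
    · · · · ·
    · · · · ·
    · · · · ·
    · · · · ·
    · · · █ ·
    · · █ · ·
    · · █ · ·
    · · · · ·
    · · · · ·
    · · · · ·
    · · · · ·
T2:
  2·area = 74  (B↔C swapped to make it positive)
  edge (10, 20)→(4, 22): d=(-6,2) right/bottom  bias=-1
  edge (4, 22)→(0, 11): d=(-4,-11) top-left  bias=+0
  edge (0, 11)→(10, 20): d=(10,9) right/bottom  bias=-1
    (0,6)@(1, 13): e=[60,3,11] → █
    (1,6)@(3, 13): e=[56,25,-7] → ·
    (0,7)@(1, 15): e=[48,-5,31] → ·
    (1,7)@(3, 15): e=[44,17,13] → █
    (2,7)@(5, 15): e=[40,39,-5] → ·
    (1,8)@(3, 17): e=[32,9,33] → █
    (2,8)@(5, 17): e=[28,31,15] → █
    (3,8)@(7, 17): e=[24,53,-3] → ·
    (1,9)@(3, 19): e=[20,1,53] → █
    (3,9)@(7, 19): e=[12,45,17] → █
    (4,9)@(9, 19): e=[8,67,-1] → ·
    (1,10)@(3, 21): e=[8,-7,73] → ·
    (3,10)@(7, 21): e=[0,37,37] → ·  [on edge]
    (0,11)@(1, 23): e=[0,-37,111] → ·  [on edge]
  covered (8 px):
    · · · · ·
    · · · · ·
    · · · · ·
    · · · · ·
    · · · · ·
    · · · · ·
    █ · · · ·
    · █ · · ·
    · █ █ · ·
    · █ █ █ ·
    · · █ · ·
    · · · · ·
T3:
  2·area = 36
  edge (8, 12)→(4, 6): d=(-4,-6) top-left  bias=+0
  edge (4, 6)→(10, 6): d=(6,0) top-left  bias=+0
  edge (10, 6)→(8, 12): d=(-2,6) right/bottom  bias=-1
    (2,3)@(5, 7): e=[2,6,28] → █
    (3,3)@(7, 7): e=[14,6,16] → █
    (4,3)@(9, 7): e=[26,6,4] → █
    (2,4)@(5, 9): e=[-6,18,24] → ·
    (3,4)@(7, 9): e=[6,18,12] → █
    (4,4)@(9, 9): e=[18,18,0] → ·  [on edge]
    (3,5)@(7, 11): e=[-2,30,8] → ·
    (3,7)@(7, 15): e=[-18,54,0] → ·  [on edge]
    (2,10)@(5, 21): e=[-54,90,0] → ·  [on edge]
  covered (4 px):
    · · · · ·
    · · · · ·
    · · · · ·
    · · █ █ █
    · · · █ ·
    · · · · ·
    · · · · ·
    · · · · ·
    · · · · ·
    · · · · ·
    · · · · ·
    · · · · ·

Answer: 20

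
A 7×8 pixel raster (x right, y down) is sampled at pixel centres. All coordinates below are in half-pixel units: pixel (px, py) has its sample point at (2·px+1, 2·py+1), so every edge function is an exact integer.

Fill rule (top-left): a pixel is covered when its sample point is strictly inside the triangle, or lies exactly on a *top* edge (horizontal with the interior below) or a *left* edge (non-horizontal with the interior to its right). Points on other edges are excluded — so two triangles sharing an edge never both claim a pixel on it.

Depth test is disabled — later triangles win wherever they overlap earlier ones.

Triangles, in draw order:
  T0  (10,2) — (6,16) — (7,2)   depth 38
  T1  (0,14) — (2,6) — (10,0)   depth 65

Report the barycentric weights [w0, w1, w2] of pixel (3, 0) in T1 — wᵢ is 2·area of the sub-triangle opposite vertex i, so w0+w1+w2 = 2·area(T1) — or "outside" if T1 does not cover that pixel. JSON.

T0:
  2·area = 42
  edge (10, 2)→(6, 16): d=(-4,14) right/bottom  bias=-1
  edge (6, 16)→(7, 2): d=(1,-14) top-left  bias=+0
  edge (7, 2)→(10, 2): d=(3,0) top-left  bias=+0
    (3,1)@(7, 3): e=[38,1,3] → X
    (4,1)@(9, 3): e=[10,29,3] → X
    (5,1)@(11, 3): e=[-18,57,3] → .
    (3,2)@(7, 5): e=[30,3,9] → X
    (5,2)@(11, 5): e=[-26,59,9] → .
    (3,3)@(7, 7): e=[22,5,15] → X
    (4,3)@(9, 7): e=[-6,33,15] → .
    (3,4)@(7, 9): e=[14,7,21] → X
    (4,4)@(9, 9): e=[-14,35,21] → .
    (3,5)@(7, 11): e=[6,9,27] → X
    (4,5)@(9, 11): e=[-22,37,27] → .
    (3,6)@(7, 13): e=[-2,11,33] → .
  covered (7 px):
    . . . . . . .
    . . . X X . .
    . . . X X . .
    . . . X . . .
    . . . X . . .
    . . . X . . .
    . . . . . . .
    . . . . . . .
T1:
  2·area = 52
  edge (0, 14)→(2, 6): d=(2,-8) top-left  bias=+0
  edge (2, 6)→(10, 0): d=(8,-6) top-left  bias=+0
  edge (10, 0)→(0, 14): d=(-10,14) right/bottom  bias=-1
    (4,0)@(9, 1): e=[46,2,4] → X
    (5,0)@(11, 1): e=[62,14,-24] → .
    (3,1)@(7, 3): e=[34,6,12] → X
    (4,1)@(9, 3): e=[50,18,-16] → .
    (2,2)@(5, 5): e=[22,10,20] → X
    (3,2)@(7, 5): e=[38,22,-8] → .
    (1,3)@(3, 7): e=[10,14,28] → X
    (2,3)@(5, 7): e=[26,26,0] → .  [on edge]
    (1,4)@(3, 9): e=[14,30,8] → X
    (2,4)@(5, 9): e=[30,42,-20] → .
    (0,5)@(1, 11): e=[2,34,16] → X
    (1,5)@(3, 11): e=[18,46,-12] → .
  covered (6 px):
    . . . . X . .
    . . . X . . .
    . . X . . . .
    . X . . . . .
    . X . . . . .
    X . . . . . .
    . . . . . . .
    . . . . . . .

Answer: "outside"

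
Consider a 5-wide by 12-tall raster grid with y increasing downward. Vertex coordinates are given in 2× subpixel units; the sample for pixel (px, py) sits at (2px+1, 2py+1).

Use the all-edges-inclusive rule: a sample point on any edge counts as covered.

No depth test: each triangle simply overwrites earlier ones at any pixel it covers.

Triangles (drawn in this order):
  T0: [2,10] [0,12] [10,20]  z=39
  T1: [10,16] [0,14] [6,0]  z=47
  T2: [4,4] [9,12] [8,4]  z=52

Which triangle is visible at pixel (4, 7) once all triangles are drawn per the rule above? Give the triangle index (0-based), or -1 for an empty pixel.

T0:
  2·area = 36  (B↔C swapped to make it positive)
  edge (2, 10)→(10, 20): d=(8,10) inclusive
  edge (10, 20)→(0, 12): d=(-10,-8) inclusive
  edge (0, 12)→(2, 10): d=(2,-2) inclusive
    (4,1)@(9, 3): e=[-126,162,0] → ·  [on edge]
    (3,2)@(7, 5): e=[-90,126,0] → ·  [on edge]
    (2,3)@(5, 7): e=[-54,90,0] → ·  [on edge]
    (1,4)@(3, 9): e=[-18,54,0] → ·  [on edge]
    (0,5)@(1, 11): e=[18,18,0] → █  [on edge]
    (1,5)@(3, 11): e=[-2,34,4] → ·
    (0,6)@(1, 13): e=[34,-2,4] → ·
    (1,6)@(3, 13): e=[14,14,8] → █
    (2,6)@(5, 13): e=[-6,30,12] → ·
    (1,7)@(3, 15): e=[30,-6,12] → ·
    (2,7)@(5, 15): e=[10,10,16] → █
    (3,7)@(7, 15): e=[-10,26,20] → ·
  covered (5 px):
    · · · · ·
    · · · · ·
    · · · · ·
    · · · · ·
    · · · · ·
    █ · · · ·
    · █ · · ·
    · · █ · ·
    · · · █ ·
    · · · · █
    · · · · ·
    · · · · ·
T1:
  2·area = 152
  edge (10, 16)→(0, 14): d=(-10,-2) inclusive
  edge (0, 14)→(6, 0): d=(6,-14) inclusive
  edge (6, 0)→(10, 16): d=(4,16) inclusive
    (2,1)@(5, 3): e=[120,4,28] → █
    (3,1)@(7, 3): e=[124,32,-4] → ·
    (2,2)@(5, 5): e=[100,16,36] → █
    (3,2)@(7, 5): e=[104,44,4] → █
    (4,2)@(9, 5): e=[108,72,-28] → ·
    (1,3)@(3, 7): e=[76,0,76] → █  [on edge]
    (4,3)@(9, 7): e=[88,84,-20] → ·
    (1,4)@(3, 9): e=[56,12,84] → █
    (4,4)@(9, 9): e=[68,96,-12] → ·
    (1,5)@(3, 11): e=[36,24,92] → █
    (4,5)@(9, 11): e=[48,108,-4] → ·
    (0,6)@(1, 13): e=[12,8,132] → █
    (2,7)@(5, 15): e=[0,76,76] → █  [on edge]
  covered (20 px):
    · · · · ·
    · · █ · ·
    · · █ █ ·
    · █ █ █ ·
    · █ █ █ ·
    · █ █ █ ·
    █ █ █ █ █
    · · █ █ █
    · · · · ·
    · · · · ·
    · · · · ·
    · · · · ·
T2:
  2·area = 32  (B↔C swapped to make it positive)
  edge (4, 4)→(8, 4): d=(4,0) inclusive
  edge (8, 4)→(9, 12): d=(1,8) inclusive
  edge (9, 12)→(4, 4): d=(-5,-8) inclusive
    (2,2)@(5, 5): e=[4,25,3] → █
    (3,2)@(7, 5): e=[4,9,19] → █
    (4,2)@(9, 5): e=[4,-7,35] → ·
    (2,3)@(5, 7): e=[12,27,-7] → ·
    (3,3)@(7, 7): e=[12,11,9] → █
    (4,3)@(9, 7): e=[12,-5,25] → ·
    (3,4)@(7, 9): e=[20,13,-1] → ·
  covered (3 px):
    · · · · ·
    · · · · ·
    · · █ █ ·
    · · · █ ·
    · · · · ·
    · · · · ·
    · · · · ·
    · · · · ·
    · · · · ·
    · · · · ·
    · · · · ·
    · · · · ·

Z-buffer (winner per pixel, '.' = empty):
  . . . . .
  . . 1 . .
  . . 2 2 .
  . 1 1 2 .
  . 1 1 1 .
  0 1 1 1 .
  1 1 1 1 1
  . . 1 1 1
  . . . 0 .
  . . . . 0
  . . . . .
  . . . . .

Result: 1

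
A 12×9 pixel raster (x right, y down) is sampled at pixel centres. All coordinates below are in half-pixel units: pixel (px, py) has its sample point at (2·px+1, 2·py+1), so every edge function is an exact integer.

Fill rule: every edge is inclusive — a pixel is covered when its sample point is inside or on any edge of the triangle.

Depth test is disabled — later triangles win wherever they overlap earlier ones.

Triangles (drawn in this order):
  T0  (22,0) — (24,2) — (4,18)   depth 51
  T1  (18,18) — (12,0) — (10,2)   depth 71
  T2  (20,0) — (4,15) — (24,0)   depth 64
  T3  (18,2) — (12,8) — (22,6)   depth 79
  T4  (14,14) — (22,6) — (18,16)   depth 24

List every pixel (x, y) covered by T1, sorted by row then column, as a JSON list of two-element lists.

T0:
  2·area = 72
  edge (22, 0)→(24, 2): d=(2,2) inclusive
  edge (24, 2)→(4, 18): d=(-20,16) inclusive
  edge (4, 18)→(22, 0): d=(18,-18) inclusive
    (10,0)@(21, 1): e=[4,68,0] → X  [on edge]
    (11,0)@(23, 1): e=[0,36,36] → X  [on edge]
    (9,1)@(19, 3): e=[12,60,0] → X  [on edge]
    (11,1)@(23, 3): e=[4,-4,72] → .
    (8,2)@(17, 5): e=[20,52,0] → X  [on edge]
    (10,2)@(21, 5): e=[12,-12,72] → .
    (7,3)@(15, 7): e=[28,44,0] → X  [on edge]
    (9,3)@(19, 7): e=[20,-20,72] → .
    (6,4)@(13, 9): e=[36,36,0] → X  [on edge]
    (8,4)@(17, 9): e=[28,-28,72] → .
    (5,5)@(11, 11): e=[44,28,0] → X  [on edge]
    (6,5)@(13, 11): e=[40,-4,36] → .
    (4,6)@(9, 13): e=[52,20,0] → X  [on edge]
    (3,7)@(7, 15): e=[60,12,0] → X  [on edge]
    (2,8)@(5, 17): e=[68,4,0] → X  [on edge]
  covered (14 px):
    . . . . . . . . . . X X
    . . . . . . . . . X X .
    . . . . . . . . X X . .
    . . . . . . . X X . . .
    . . . . . . X X . . . .
    . . . . . X . . . . . .
    . . . . X . . . . . . .
    . . . X . . . . . . . .
    . . X . . . . . . . . .
T1:
  2·area = 48  (B↔C swapped to make it positive)
  edge (18, 18)→(10, 2): d=(-8,-16) inclusive
  edge (10, 2)→(12, 0): d=(2,-2) inclusive
  edge (12, 0)→(18, 18): d=(6,18) inclusive
    (5,0)@(11, 1): e=[24,0,24] → X  [on edge]
    (6,0)@(13, 1): e=[56,4,-12] → .
    (4,1)@(9, 3): e=[-24,0,72] → .  [on edge]
    (5,1)@(11, 3): e=[8,4,36] → X
    (6,1)@(13, 3): e=[40,8,0] → X  [on edge]
    (7,1)@(15, 3): e=[72,12,-36] → .
    (3,2)@(7, 5): e=[-72,0,120] → .  [on edge]
    (5,2)@(11, 5): e=[-8,8,48] → .
    (6,2)@(13, 5): e=[24,12,12] → X
    (7,2)@(15, 5): e=[56,16,-24] → .
    (2,3)@(5, 7): e=[-120,0,168] → .  [on edge]
    (6,3)@(13, 7): e=[8,16,24] → X
    (1,4)@(3, 9): e=[-168,0,216] → .  [on edge]
    (7,4)@(15, 9): e=[24,24,0] → X  [on edge]
    (0,5)@(1, 11): e=[-216,0,264] → .  [on edge]
    (8,7)@(17, 15): e=[8,40,0] → X  [on edge]
  covered (8 px):
    . . . . . X . . . . . .
    . . . . . X X . . . . .
    . . . . . . X . . . . .
    . . . . . . X . . . . .
    . . . . . . . X . . . .
    . . . . . . . X . . . .
    . . . . . . . . . . . .
    . . . . . . . . X . . .
    . . . . . . . . . . . .
T2:
  2·area = 60  (B↔C swapped to make it positive)
  edge (20, 0)→(24, 0): d=(4,0) inclusive
  edge (24, 0)→(4, 15): d=(-20,15) inclusive
  edge (4, 15)→(20, 0): d=(16,-15) inclusive
    (9,0)@(19, 1): e=[4,55,1] → X
    (10,0)@(21, 1): e=[4,25,31] → X
    (11,0)@(23, 1): e=[4,-5,61] → .
    (8,1)@(17, 3): e=[12,45,3] → X
    (10,1)@(21, 3): e=[12,-15,63] → .
    (7,2)@(15, 5): e=[20,35,5] → X
    (9,2)@(19, 5): e=[20,-25,65] → .
    (6,3)@(13, 7): e=[28,25,7] → X
    (7,3)@(15, 7): e=[28,-5,37] → .
    (8,3)@(17, 7): e=[28,-35,67] → .
    (5,4)@(11, 9): e=[36,15,9] → X
    (6,4)@(13, 9): e=[36,-15,39] → .
  covered (9 px):
    . . . . . . . . . X X .
    . . . . . . . . X X . .
    . . . . . . . X X . . .
    . . . . . . X . . . . .
    . . . . . X . . . . . .
    . . . . X . . . . . . .
    . . . . . . . . . . . .
    . . . . . . . . . . . .
    . . . . . . . . . . . .
T3:
  2·area = 48  (B↔C swapped to make it positive)
  edge (18, 2)→(22, 6): d=(4,4) inclusive
  edge (22, 6)→(12, 8): d=(-10,2) inclusive
  edge (12, 8)→(18, 2): d=(6,-6) inclusive
    (8,0)@(17, 1): e=[0,60,-12] → .  [on edge]
    (9,0)@(19, 1): e=[-8,56,0] → .  [on edge]
    (8,1)@(17, 3): e=[8,40,0] → X  [on edge]
    (9,1)@(19, 3): e=[0,36,12] → X  [on edge]
    (10,1)@(21, 3): e=[-8,32,24] → .
    (7,2)@(15, 5): e=[24,24,0] → X  [on edge]
    (10,2)@(21, 5): e=[0,12,36] → X  [on edge]
    (11,2)@(23, 5): e=[-8,8,48] → .
    (6,3)@(13, 7): e=[40,8,0] → X  [on edge]
    (8,3)@(17, 7): e=[24,0,24] → X  [on edge]
    (9,3)@(19, 7): e=[16,-4,36] → .
    (10,3)@(21, 7): e=[8,-8,48] → .
    (11,3)@(23, 7): e=[0,-12,60] → .  [on edge]
    (3,4)@(7, 9): e=[72,0,-24] → .  [on edge]
    (5,4)@(11, 9): e=[56,-8,0] → .  [on edge]
    (4,5)@(9, 11): e=[72,-24,0] → .  [on edge]
    (3,6)@(7, 13): e=[88,-40,0] → .  [on edge]
    (2,7)@(5, 15): e=[104,-56,0] → .  [on edge]
    (1,8)@(3, 17): e=[120,-72,0] → .  [on edge]
  covered (9 px):
    . . . . . . . . . . . .
    . . . . . . . . X X . .
    . . . . . . . X X X X .
    . . . . . . X X X . . .
    . . . . . . . . . . . .
    . . . . . . . . . . . .
    . . . . . . . . . . . .
    . . . . . . . . . . . .
    . . . . . . . . . . . .
T4:
  2·area = 48
  edge (14, 14)→(22, 6): d=(8,-8) inclusive
  edge (22, 6)→(18, 16): d=(-4,10) inclusive
  edge (18, 16)→(14, 14): d=(-4,-2) inclusive
    (11,2)@(23, 5): e=[0,-6,54] → .  [on edge]
    (10,3)@(21, 7): e=[0,6,42] → X  [on edge]
    (11,3)@(23, 7): e=[16,-14,46] → .
    (9,4)@(19, 9): e=[0,18,30] → X  [on edge]
    (10,4)@(21, 9): e=[16,-2,34] → .
    (8,5)@(17, 11): e=[0,30,18] → X  [on edge]
    (10,5)@(21, 11): e=[32,-10,26] → .
    (7,6)@(15, 13): e=[0,42,6] → X  [on edge]
    (10,6)@(21, 13): e=[48,-18,18] → .
    (6,7)@(13, 15): e=[0,54,-6] → .  [on edge]
    (7,7)@(15, 15): e=[16,34,-2] → .
    (8,7)@(17, 15): e=[32,14,2] → X
    (5,8)@(11, 17): e=[0,66,-18] → .  [on edge]
  covered (8 px):
    . . . . . . . . . . . .
    . . . . . . . . . . . .
    . . . . . . . . . . . .
    . . . . . . . . . . X .
    . . . . . . . . . X . .
    . . . . . . . . X X . .
    . . . . . . . X X X . .
    . . . . . . . . X . . .
    . . . . . . . . . . . .

Result: [[5,0],[5,1],[6,1],[6,2],[6,3],[7,4],[7,5],[8,7]]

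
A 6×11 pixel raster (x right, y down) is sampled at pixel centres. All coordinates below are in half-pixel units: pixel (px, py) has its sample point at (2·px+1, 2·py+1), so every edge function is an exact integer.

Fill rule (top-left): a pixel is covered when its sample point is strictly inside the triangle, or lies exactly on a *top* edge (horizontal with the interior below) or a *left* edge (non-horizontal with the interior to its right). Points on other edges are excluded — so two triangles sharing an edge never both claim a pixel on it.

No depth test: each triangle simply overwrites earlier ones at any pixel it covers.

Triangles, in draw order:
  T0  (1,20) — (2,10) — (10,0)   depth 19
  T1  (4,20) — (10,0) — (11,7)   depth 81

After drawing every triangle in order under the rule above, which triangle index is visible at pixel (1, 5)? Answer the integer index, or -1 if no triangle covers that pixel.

T0:
  2·area = 70
  edge (1, 20)→(2, 10): d=(1,-10) top-left  bias=+0
  edge (2, 10)→(10, 0): d=(8,-10) top-left  bias=+0
  edge (10, 0)→(1, 20): d=(-9,20) right/bottom  bias=-1
    (3,2)@(7, 5): e=[45,10,15] → X
    (4,2)@(9, 5): e=[65,30,-25] → .
    (2,3)@(5, 7): e=[27,6,37] → X
    (3,3)@(7, 7): e=[47,26,-3] → .
    (1,4)@(3, 9): e=[9,2,59] → X
    (3,4)@(7, 9): e=[49,42,-21] → .
    (1,5)@(3, 11): e=[11,18,41] → X
    (3,5)@(7, 11): e=[51,58,-39] → .
    (1,6)@(3, 13): e=[13,34,23] → X
    (2,6)@(5, 13): e=[33,54,-17] → .
    (1,7)@(3, 15): e=[15,50,5] → X
    (2,7)@(5, 15): e=[35,70,-35] → .
  covered (8 px):
    . . . . . .
    . . . . . .
    . . . X . .
    . . X . . .
    . X X . . .
    . X X . . .
    . X . . . .
    . X . . . .
    . . . . . .
    . . . . . .
    . . . . . .
T1:
  2·area = 62
  edge (4, 20)→(10, 0): d=(6,-20) top-left  bias=+0
  edge (10, 0)→(11, 7): d=(1,7) right/bottom  bias=-1
  edge (11, 7)→(4, 20): d=(-7,13) right/bottom  bias=-1
    (4,2)@(9, 5): e=[10,12,40] → X
    (5,2)@(11, 5): e=[50,-2,14] → .
    (4,3)@(9, 7): e=[22,14,26] → X
    (5,3)@(11, 7): e=[62,0,0] → .  [on edge]
    (4,4)@(9, 9): e=[34,16,12] → X
    (5,4)@(11, 9): e=[74,2,-14] → .
    (3,5)@(7, 11): e=[6,32,24] → X
    (4,5)@(9, 11): e=[46,18,-2] → .
    (3,6)@(7, 13): e=[18,34,10] → X
    (4,6)@(9, 13): e=[58,20,-16] → .
    (3,7)@(7, 15): e=[30,36,-4] → .
    (2,8)@(5, 17): e=[2,52,8] → X
  covered (6 px):
    . . . . . .
    . . . . . .
    . . . . X .
    . . . . X .
    . . . . X .
    . . . X . .
    . . . X . .
    . . . . . .
    . . X . . .
    . . . . . .
    . . . . . .

Z-buffer (winner per pixel, '.' = empty):
  . . . . . .
  . . . . . .
  . . . 0 1 .
  . . 0 . 1 .
  . 0 0 . 1 .
  . 0 0 1 . .
  . 0 . 1 . .
  . 0 . . . .
  . . 1 . . .
  . . . . . .
  . . . . . .

Answer: 0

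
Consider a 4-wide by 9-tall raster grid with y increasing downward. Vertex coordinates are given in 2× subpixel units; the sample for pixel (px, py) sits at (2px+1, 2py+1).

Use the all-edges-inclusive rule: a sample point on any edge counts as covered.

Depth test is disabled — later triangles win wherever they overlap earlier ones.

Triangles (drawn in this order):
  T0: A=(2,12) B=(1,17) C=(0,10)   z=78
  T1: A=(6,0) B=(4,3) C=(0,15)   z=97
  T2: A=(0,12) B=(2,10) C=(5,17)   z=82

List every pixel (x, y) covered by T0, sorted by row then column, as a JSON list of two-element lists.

T0:
  2·area = 12
  edge (2, 12)→(1, 17): d=(-1,5) inclusive
  edge (1, 17)→(0, 10): d=(-1,-7) inclusive
  edge (0, 10)→(2, 12): d=(2,2) inclusive
    (1,3)@(3, 7): e=[0,24,-12] → ·  [on edge]
    (0,5)@(1, 11): e=[6,6,0] → #  [on edge]
    (1,5)@(3, 11): e=[-4,20,-4] → ·
    (0,6)@(1, 13): e=[4,4,4] → #
    (1,6)@(3, 13): e=[-6,18,0] → ·  [on edge]
    (0,7)@(1, 15): e=[2,2,8] → #
    (1,7)@(3, 15): e=[-8,16,4] → ·
    (2,7)@(5, 15): e=[-18,30,0] → ·  [on edge]
    (0,8)@(1, 17): e=[0,0,12] → #  [on edge]
    (1,8)@(3, 17): e=[-10,14,8] → ·
    (3,8)@(7, 17): e=[-30,42,0] → ·  [on edge]
  covered (4 px):
    · · · ·
    · · · ·
    · · · ·
    · · · ·
    · · · ·
    # · · ·
    # · · ·
    # · · ·
    # · · ·
T1:
  2·area = 12  (B↔C swapped to make it positive)
  edge (6, 0)→(0, 15): d=(-6,15) inclusive
  edge (0, 15)→(4, 3): d=(4,-12) inclusive
  edge (4, 3)→(6, 0): d=(2,-3) inclusive
    (1,3)@(3, 7): e=[3,4,5] → #
    (2,3)@(5, 7): e=[-27,28,11] → ·
    (1,4)@(3, 9): e=[-9,12,9] → ·
  covered (1 px):
    · · · ·
    · · · ·
    · · · ·
    · # · ·
    · · · ·
    · · · ·
    · · · ·
    · · · ·
    · · · ·
T2:
  2·area = 20
  edge (0, 12)→(2, 10): d=(2,-2) inclusive
  edge (2, 10)→(5, 17): d=(3,7) inclusive
  edge (5, 17)→(0, 12): d=(-5,-5) inclusive
    (3,2)@(7, 5): e=[0,-50,70] → ·  [on edge]
    (2,3)@(5, 7): e=[0,-30,50] → ·  [on edge]
    (1,4)@(3, 9): e=[0,-10,30] → ·  [on edge]
    (0,5)@(1, 11): e=[0,10,10] → #  [on edge]
    (1,5)@(3, 11): e=[4,-4,20] → ·
    (0,6)@(1, 13): e=[4,16,0] → #  [on edge]
    (1,6)@(3, 13): e=[8,2,10] → #
    (2,6)@(5, 13): e=[12,-12,20] → ·
    (0,7)@(1, 15): e=[8,22,-10] → ·
    (1,7)@(3, 15): e=[12,8,0] → #  [on edge]
    (2,7)@(5, 15): e=[16,-6,10] → ·
    (1,8)@(3, 17): e=[16,14,-10] → ·
    (2,8)@(5, 17): e=[20,0,0] → #  [on edge]
  covered (5 px):
    · · · ·
    · · · ·
    · · · ·
    · · · ·
    · · · ·
    # · · ·
    # # · ·
    · # · ·
    · · # ·

Result: [[0,5],[0,6],[0,7],[0,8]]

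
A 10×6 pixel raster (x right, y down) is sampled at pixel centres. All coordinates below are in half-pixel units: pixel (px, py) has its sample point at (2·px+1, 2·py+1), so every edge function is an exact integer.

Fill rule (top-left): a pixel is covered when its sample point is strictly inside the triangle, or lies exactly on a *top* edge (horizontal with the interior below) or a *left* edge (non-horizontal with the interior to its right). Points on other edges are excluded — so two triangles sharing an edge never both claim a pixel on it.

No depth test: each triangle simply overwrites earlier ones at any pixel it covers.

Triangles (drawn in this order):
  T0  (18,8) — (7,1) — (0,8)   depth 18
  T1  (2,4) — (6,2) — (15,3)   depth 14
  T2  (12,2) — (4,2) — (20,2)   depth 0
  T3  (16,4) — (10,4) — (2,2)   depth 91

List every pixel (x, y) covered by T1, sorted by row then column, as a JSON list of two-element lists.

T0:
  2·area = 126  (B↔C swapped to make it positive)
  edge (18, 8)→(0, 8): d=(-18,0) right/bottom  bias=-1
  edge (0, 8)→(7, 1): d=(7,-7) top-left  bias=+0
  edge (7, 1)→(18, 8): d=(11,7) right/bottom  bias=-1
    (3,0)@(7, 1): e=[126,0,0] → ·  [on edge]
    (2,1)@(5, 3): e=[90,0,36] → #  [on edge]
    (3,1)@(7, 3): e=[90,14,22] → #
    (4,1)@(9, 3): e=[90,28,8] → #
    (5,1)@(11, 3): e=[90,42,-6] → ·
    (1,2)@(3, 5): e=[54,0,72] → #  [on edge]
    (5,2)@(11, 5): e=[54,56,16] → #
    (6,2)@(13, 5): e=[54,70,2] → #
    (7,2)@(15, 5): e=[54,84,-12] → ·
    (0,3)@(1, 7): e=[18,0,108] → #  [on edge]
    (7,3)@(15, 7): e=[18,98,10] → #
    (8,3)@(17, 7): e=[18,112,-4] → ·
  covered (17 px):
    · · · · · · · · · ·
    · · # # # · · · · ·
    · # # # # # # · · ·
    # # # # # # # # · ·
    · · · · · · · · · ·
    · · · · · · · · · ·
T1:
  2·area = 22
  edge (2, 4)→(6, 2): d=(4,-2) top-left  bias=+0
  edge (6, 2)→(15, 3): d=(9,1) right/bottom  bias=-1
  edge (15, 3)→(2, 4): d=(-13,1) right/bottom  bias=-1
    (2,1)@(5, 3): e=[2,10,10] → #
    (3,1)@(7, 3): e=[6,8,8] → #
    (4,1)@(9, 3): e=[10,6,6] → #
    (5,1)@(11, 3): e=[14,4,4] → #
    (6,1)@(13, 3): e=[18,2,2] → #
    (7,1)@(15, 3): e=[22,0,0] → ·  [on edge]
    (2,2)@(5, 5): e=[10,28,-16] → ·
    (3,2)@(7, 5): e=[14,26,-18] → ·
    (4,2)@(9, 5): e=[18,24,-20] → ·
    (5,2)@(11, 5): e=[22,22,-22] → ·
    (6,2)@(13, 5): e=[26,20,-24] → ·
  covered (5 px):
    · · · · · · · · · ·
    · · # # # # # · · ·
    · · · · · · · · · ·
    · · · · · · · · · ·
    · · · · · · · · · ·
    · · · · · · · · · ·
T2:
  degenerate (2·area = 0) — covers nothing
T3:
  2·area = 12
  edge (16, 4)→(10, 4): d=(-6,0) right/bottom  bias=-1
  edge (10, 4)→(2, 2): d=(-8,-2) top-left  bias=+0
  edge (2, 2)→(16, 4): d=(14,2) right/bottom  bias=-1
    (3,1)@(7, 3): e=[6,2,4] → #
    (4,1)@(9, 3): e=[6,6,0] → ·  [on edge]
    (3,2)@(7, 5): e=[-6,-14,32] → ·
  covered (1 px):
    · · · · · · · · · ·
    · · · # · · · · · ·
    · · · · · · · · · ·
    · · · · · · · · · ·
    · · · · · · · · · ·
    · · · · · · · · · ·

Answer: [[2,1],[3,1],[4,1],[5,1],[6,1]]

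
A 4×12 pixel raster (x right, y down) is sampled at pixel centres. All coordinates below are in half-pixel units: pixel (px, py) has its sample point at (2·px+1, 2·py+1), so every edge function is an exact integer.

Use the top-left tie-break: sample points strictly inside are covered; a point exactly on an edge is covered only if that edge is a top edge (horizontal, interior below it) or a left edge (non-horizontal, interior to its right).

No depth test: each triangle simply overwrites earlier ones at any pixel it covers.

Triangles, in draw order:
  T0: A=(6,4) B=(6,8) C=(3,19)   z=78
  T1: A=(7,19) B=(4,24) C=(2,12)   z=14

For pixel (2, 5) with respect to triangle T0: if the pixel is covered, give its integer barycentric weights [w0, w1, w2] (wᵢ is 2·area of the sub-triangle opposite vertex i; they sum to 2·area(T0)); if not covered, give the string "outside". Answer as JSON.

T0:
  2·area = 12
  edge (6, 4)→(6, 8): d=(0,4) right/bottom  bias=-1
  edge (6, 8)→(3, 19): d=(-3,11) right/bottom  bias=-1
  edge (3, 19)→(6, 4): d=(3,-15) top-left  bias=+0
    (2,4)@(5, 9): e=[4,8,0] → #  [on edge]
    (3,4)@(7, 9): e=[-4,-14,30] → ·
    (2,5)@(5, 11): e=[4,2,6] → #
    (3,5)@(7, 11): e=[-4,-20,36] → ·
    (2,6)@(5, 13): e=[4,-4,12] → ·
    (1,9)@(3, 19): e=[12,0,0] → ·  [on edge]
  covered (2 px):
    · · · ·
    · · · ·
    · · · ·
    · · · ·
    · · # ·
    · · # ·
    · · · ·
    · · · ·
    · · · ·
    · · · ·
    · · · ·
    · · · ·
T1:
  2·area = 46
  edge (7, 19)→(4, 24): d=(-3,5) right/bottom  bias=-1
  edge (4, 24)→(2, 12): d=(-2,-12) top-left  bias=+0
  edge (2, 12)→(7, 19): d=(5,7) right/bottom  bias=-1
    (1,7)@(3, 15): e=[32,6,8] → #
    (2,7)@(5, 15): e=[22,30,-6] → ·
    (1,8)@(3, 17): e=[26,2,18] → #
    (2,8)@(5, 17): e=[16,26,4] → #
    (3,8)@(7, 17): e=[6,50,-10] → ·
    (1,9)@(3, 19): e=[20,-2,28] → ·
    (2,9)@(5, 19): e=[10,22,14] → #
    (3,9)@(7, 19): e=[0,46,0] → ·  [on edge]
    (2,10)@(5, 21): e=[4,18,24] → #
    (3,10)@(7, 21): e=[-6,42,10] → ·
    (2,11)@(5, 23): e=[-2,14,34] → ·
  covered (5 px):
    · · · ·
    · · · ·
    · · · ·
    · · · ·
    · · · ·
    · · · ·
    · · · ·
    · # · ·
    · # # ·
    · · # ·
    · · # ·
    · · · ·

Answer: [2,6,4]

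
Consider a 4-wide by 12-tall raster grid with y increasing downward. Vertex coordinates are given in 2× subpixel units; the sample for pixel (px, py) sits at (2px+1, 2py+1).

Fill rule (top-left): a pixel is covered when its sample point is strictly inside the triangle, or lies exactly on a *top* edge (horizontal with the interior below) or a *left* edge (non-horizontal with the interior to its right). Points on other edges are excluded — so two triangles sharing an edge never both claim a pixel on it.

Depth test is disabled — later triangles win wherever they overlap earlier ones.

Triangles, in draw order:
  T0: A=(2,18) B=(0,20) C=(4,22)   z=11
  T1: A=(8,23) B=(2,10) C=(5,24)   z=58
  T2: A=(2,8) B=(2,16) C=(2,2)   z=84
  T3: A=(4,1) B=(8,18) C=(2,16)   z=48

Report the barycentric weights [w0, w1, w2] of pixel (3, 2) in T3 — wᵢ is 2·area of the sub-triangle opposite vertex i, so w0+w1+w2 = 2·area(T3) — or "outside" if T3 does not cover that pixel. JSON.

T0:
  2·area = 12  (B↔C swapped to make it positive)
  edge (2, 18)→(4, 22): d=(2,4) right/bottom  bias=-1
  edge (4, 22)→(0, 20): d=(-4,-2) top-left  bias=+0
  edge (0, 20)→(2, 18): d=(2,-2) top-left  bias=+0
    (3,6)@(7, 13): e=[-30,42,0] → ·  [on edge]
    (2,7)@(5, 15): e=[-18,30,0] → ·  [on edge]
    (1,8)@(3, 17): e=[-6,18,0] → ·  [on edge]
    (0,9)@(1, 19): e=[6,6,0] → █  [on edge]
    (1,9)@(3, 19): e=[-2,10,4] → ·
    (0,10)@(1, 21): e=[10,-2,4] → ·
    (1,10)@(3, 21): e=[2,2,8] → █
    (2,10)@(5, 21): e=[-6,6,12] → ·
    (1,11)@(3, 23): e=[6,-6,12] → ·
  covered (2 px):
    · · · ·
    · · · ·
    · · · ·
    · · · ·
    · · · ·
    · · · ·
    · · · ·
    · · · ·
    · · · ·
    █ · · ·
    · █ · ·
    · · · ·
T1:
  2·area = 45  (B↔C swapped to make it positive)
  edge (8, 23)→(5, 24): d=(-3,1) right/bottom  bias=-1
  edge (5, 24)→(2, 10): d=(-3,-14) top-left  bias=+0
  edge (2, 10)→(8, 23): d=(6,13) right/bottom  bias=-1
    (1,6)@(3, 13): e=[35,5,5] → █
    (2,6)@(5, 13): e=[33,33,-21] → ·
    (1,7)@(3, 15): e=[29,-1,17] → ·
    (2,8)@(5, 17): e=[21,21,3] → █
    (3,8)@(7, 17): e=[19,49,-23] → ·
    (2,9)@(5, 19): e=[15,15,15] → █
    (3,9)@(7, 19): e=[13,43,-11] → ·
    (2,10)@(5, 21): e=[9,9,27] → █
    (3,10)@(7, 21): e=[7,37,1] → █
    (2,11)@(5, 23): e=[3,3,39] → █
  covered (7 px):
    · · · ·
    · · · ·
    · · · ·
    · · · ·
    · · · ·
    · · · ·
    · █ · ·
    · · · ·
    · · █ ·
    · · █ ·
    · · █ █
    · · █ █
T2:
  degenerate (2·area = 0) — covers nothing
T3:
  2·area = 94
  edge (4, 1)→(8, 18): d=(4,17) right/bottom  bias=-1
  edge (8, 18)→(2, 16): d=(-6,-2) top-left  bias=+0
  edge (2, 16)→(4, 1): d=(2,-15) top-left  bias=+0
    (2,3)@(5, 7): e=[7,60,27] → █
    (3,3)@(7, 7): e=[-27,64,57] → ·
    (1,4)@(3, 9): e=[49,44,1] → █
    (3,4)@(7, 9): e=[-19,52,61] → ·
    (1,5)@(3, 11): e=[57,32,5] → █
    (3,5)@(7, 11): e=[-11,40,65] → ·
    (1,6)@(3, 13): e=[65,20,9] → █
    (3,6)@(7, 13): e=[-3,28,69] → ·
    (1,7)@(3, 15): e=[73,8,13] → █
    (3,7)@(7, 15): e=[5,16,73] → █
    (1,8)@(3, 17): e=[81,-4,17] → ·
    (2,8)@(5, 17): e=[47,0,47] → █  [on edge]
  covered (12 px):
    · · · ·
    · · · ·
    · · · ·
    · · █ ·
    · █ █ ·
    · █ █ ·
    · █ █ ·
    · █ █ █
    · · █ █
    · · · ·
    · · · ·
    · · · ·

Final: "outside"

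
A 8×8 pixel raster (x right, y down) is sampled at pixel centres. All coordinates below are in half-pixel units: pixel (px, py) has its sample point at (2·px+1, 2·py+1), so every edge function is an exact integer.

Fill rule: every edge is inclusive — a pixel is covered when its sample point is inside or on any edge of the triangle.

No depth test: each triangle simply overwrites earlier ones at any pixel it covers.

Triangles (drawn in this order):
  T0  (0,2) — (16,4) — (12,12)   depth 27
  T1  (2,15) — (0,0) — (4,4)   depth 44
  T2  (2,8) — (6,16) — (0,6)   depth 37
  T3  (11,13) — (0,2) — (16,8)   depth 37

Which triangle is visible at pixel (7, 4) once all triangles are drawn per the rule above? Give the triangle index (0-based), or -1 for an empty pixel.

T0:
  2·area = 136
  edge (0, 2)→(16, 4): d=(16,2) inclusive
  edge (16, 4)→(12, 12): d=(-4,8) inclusive
  edge (12, 12)→(0, 2): d=(-12,-10) inclusive
    (1,1)@(3, 3): e=[10,108,18] → █
    (2,1)@(5, 3): e=[6,92,38] → █
    (3,1)@(7, 3): e=[2,76,58] → █
    (4,1)@(9, 3): e=[-2,60,78] → ·
    (1,2)@(3, 5): e=[42,100,-6] → ·
    (2,2)@(5, 5): e=[38,84,14] → █
    (4,2)@(9, 5): e=[30,52,54] → █
    (5,2)@(11, 5): e=[26,36,74] → █
    (6,2)@(13, 5): e=[22,20,94] → █
    (7,2)@(15, 5): e=[18,4,114] → █
    (2,3)@(5, 7): e=[70,76,-10] → ·
    (3,3)@(7, 7): e=[66,60,10] → █
  covered (17 px):
    · · · · · · · ·
    · █ █ █ · · · ·
    · · █ █ █ █ █ █
    · · · █ █ █ █ ·
    · · · · █ █ █ ·
    · · · · · █ · ·
    · · · · · · · ·
    · · · · · · · ·
T1:
  2·area = 52
  edge (2, 15)→(0, 0): d=(-2,-15) inclusive
  edge (0, 0)→(4, 4): d=(4,4) inclusive
  edge (4, 4)→(2, 15): d=(-2,11) inclusive
    (0,0)@(1, 1): e=[13,0,39] → █  [on edge]
    (1,0)@(3, 1): e=[43,-8,17] → ·
    (0,1)@(1, 3): e=[9,8,35] → █
    (1,1)@(3, 3): e=[39,0,13] → █  [on edge]
    (2,1)@(5, 3): e=[69,-8,-9] → ·
    (0,2)@(1, 5): e=[5,16,31] → █
    (2,2)@(5, 5): e=[65,0,-13] → ·  [on edge]
    (0,3)@(1, 7): e=[1,24,27] → █
    (2,3)@(5, 7): e=[61,8,-17] → ·
    (3,3)@(7, 7): e=[91,0,-39] → ·  [on edge]
    (0,4)@(1, 9): e=[-3,32,23] → ·
    (1,4)@(3, 9): e=[27,24,1] → █
    (4,4)@(9, 9): e=[117,0,-65] → ·  [on edge]
    (5,5)@(11, 11): e=[143,0,-91] → ·  [on edge]
    (6,6)@(13, 13): e=[169,0,-117] → ·  [on edge]
    (7,7)@(15, 15): e=[195,0,-143] → ·  [on edge]
  covered (8 px):
    █ · · · · · · ·
    █ █ · · · · · ·
    █ █ · · · · · ·
    █ █ · · · · · ·
    · █ · · · · · ·
    · · · · · · · ·
    · · · · · · · ·
    · · · · · · · ·
T2:
  2·area = 8
  edge (2, 8)→(6, 16): d=(4,8) inclusive
  edge (6, 16)→(0, 6): d=(-6,-10) inclusive
  edge (0, 6)→(2, 8): d=(2,2) inclusive
    (0,3)@(1, 7): e=[4,4,0] → █  [on edge]
    (1,3)@(3, 7): e=[-12,24,-4] → ·
    (0,4)@(1, 9): e=[12,-8,4] → ·
    (1,4)@(3, 9): e=[-4,12,0] → ·  [on edge]
    (1,5)@(3, 11): e=[4,0,4] → █  [on edge]
    (2,5)@(5, 11): e=[-12,20,0] → ·  [on edge]
    (1,6)@(3, 13): e=[12,-12,8] → ·
    (3,6)@(7, 13): e=[-20,28,0] → ·  [on edge]
    (4,7)@(9, 15): e=[-28,36,0] → ·  [on edge]
  covered (2 px):
    · · · · · · · ·
    · · · · · · · ·
    · · · · · · · ·
    █ · · · · · · ·
    · · · · · · · ·
    · █ · · · · · ·
    · · · · · · · ·
    · · · · · · · ·
T3:
  2·area = 110
  edge (11, 13)→(0, 2): d=(-11,-11) inclusive
  edge (0, 2)→(16, 8): d=(16,6) inclusive
  edge (16, 8)→(11, 13): d=(-5,5) inclusive
    (0,1)@(1, 3): e=[0,10,100] → █  [on edge]
    (1,1)@(3, 3): e=[22,-2,90] → ·
    (0,2)@(1, 5): e=[-22,42,90] → ·
    (1,2)@(3, 5): e=[0,30,80] → █  [on edge]
    (2,2)@(5, 5): e=[22,18,70] → █
    (3,2)@(7, 5): e=[44,6,60] → █
    (4,2)@(9, 5): e=[66,-6,50] → ·
    (1,3)@(3, 7): e=[-22,62,70] → ·
    (2,3)@(5, 7): e=[0,50,60] → █  [on edge]
    (4,3)@(9, 7): e=[44,26,40] → █
    (5,3)@(11, 7): e=[66,14,30] → █
    (6,3)@(13, 7): e=[88,2,20] → █
    (3,4)@(7, 9): e=[0,70,40] → █  [on edge]
    (7,4)@(15, 9): e=[88,22,0] → █  [on edge]
    (4,5)@(9, 11): e=[0,90,20] → █  [on edge]
    (6,5)@(13, 11): e=[44,66,0] → █  [on edge]
    (5,6)@(11, 13): e=[0,110,0] → █  [on edge]
    (4,7)@(9, 15): e=[-44,154,0] → ·  [on edge]
    (6,7)@(13, 15): e=[0,130,-20] → ·  [on edge]
  covered (18 px):
    · · · · · · · ·
    █ · · · · · · ·
    · █ █ █ · · · ·
    · · █ █ █ █ █ ·
    · · · █ █ █ █ █
    · · · · █ █ █ ·
    · · · · · █ · ·
    · · · · · · · ·

Z-buffer (winner per pixel, '.' = empty):
  1 . . . . . . .
  3 1 0 0 . . . .
  1 3 3 3 0 0 0 0
  2 1 3 3 3 3 3 .
  . 1 . 3 3 3 3 3
  . 2 . . 3 3 3 .
  . . . . . 3 . .
  . . . . . . . .

Final: 3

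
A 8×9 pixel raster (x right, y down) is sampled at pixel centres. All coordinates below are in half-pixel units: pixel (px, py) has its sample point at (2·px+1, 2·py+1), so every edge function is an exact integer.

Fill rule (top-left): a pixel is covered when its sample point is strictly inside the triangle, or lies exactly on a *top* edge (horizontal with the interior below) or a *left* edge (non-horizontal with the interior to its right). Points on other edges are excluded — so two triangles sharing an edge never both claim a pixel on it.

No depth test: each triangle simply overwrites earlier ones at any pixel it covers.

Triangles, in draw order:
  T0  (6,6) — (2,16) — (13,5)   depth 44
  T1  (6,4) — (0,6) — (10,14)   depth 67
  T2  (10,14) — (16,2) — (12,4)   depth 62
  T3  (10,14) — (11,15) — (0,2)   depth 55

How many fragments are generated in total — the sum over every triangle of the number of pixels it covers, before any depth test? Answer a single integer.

T0:
  2·area = 66  (B↔C swapped to make it positive)
  edge (6, 6)→(13, 5): d=(7,-1) top-left  bias=+0
  edge (13, 5)→(2, 16): d=(-11,11) right/bottom  bias=-1
  edge (2, 16)→(6, 6): d=(4,-10) top-left  bias=+0
    (7,1)@(15, 3): e=[-12,0,78] → ·  [on edge]
    (6,2)@(13, 5): e=[0,0,66] → ·  [on edge]
    (3,3)@(7, 7): e=[8,44,14] → #
    (4,3)@(9, 7): e=[10,22,34] → #
    (5,3)@(11, 7): e=[12,0,54] → ·  [on edge]
    (2,4)@(5, 9): e=[20,44,2] → #
    (4,4)@(9, 9): e=[24,0,42] → ·  [on edge]
    (2,5)@(5, 11): e=[34,22,10] → #
    (3,5)@(7, 11): e=[36,0,30] → ·  [on edge]
    (2,6)@(5, 13): e=[48,0,18] → ·  [on edge]
    (1,7)@(3, 15): e=[60,0,6] → ·  [on edge]
    (0,8)@(1, 17): e=[72,0,-6] → ·  [on edge]
  covered (5 px):
    · · · · · · · ·
    · · · · · · · ·
    · · · · · · · ·
    · · · # # · · ·
    · · # # · · · ·
    · · # · · · · ·
    · · · · · · · ·
    · · · · · · · ·
    · · · · · · · ·
T1:
  2·area = 68  (B↔C swapped to make it positive)
  edge (6, 4)→(10, 14): d=(4,10) right/bottom  bias=-1
  edge (10, 14)→(0, 6): d=(-10,-8) top-left  bias=+0
  edge (0, 6)→(6, 4): d=(6,-2) top-left  bias=+0
    (7,0)@(15, 1): e=[-102,170,0] → ·  [on edge]
    (4,1)@(9, 3): e=[-34,102,0] → ·  [on edge]
    (1,2)@(3, 5): e=[34,34,0] → #  [on edge]
    (2,2)@(5, 5): e=[14,50,4] → #
    (3,2)@(7, 5): e=[-6,66,8] → ·
    (1,3)@(3, 7): e=[42,14,12] → #
    (3,3)@(7, 7): e=[2,46,20] → #
    (4,3)@(9, 7): e=[-18,62,24] → ·
    (1,4)@(3, 9): e=[50,-6,24] → ·
    (2,4)@(5, 9): e=[30,10,28] → #
    (4,4)@(9, 9): e=[-10,42,36] → ·
    (2,5)@(5, 11): e=[38,-10,40] → ·
  covered (9 px):
    · · · · · · · ·
    · · · · · · · ·
    · # # · · · · ·
    · # # # · · · ·
    · · # # · · · ·
    · · · # · · · ·
    · · · · # · · ·
    · · · · · · · ·
    · · · · · · · ·
T2:
  2·area = 36  (B↔C swapped to make it positive)
  edge (10, 14)→(12, 4): d=(2,-10) top-left  bias=+0
  edge (12, 4)→(16, 2): d=(4,-2) top-left  bias=+0
  edge (16, 2)→(10, 14): d=(-6,12) right/bottom  bias=-1
    (7,1)@(15, 3): e=[28,2,6] → #
    (6,2)@(13, 5): e=[12,6,18] → #
    (7,2)@(15, 5): e=[32,10,-6] → ·
    (6,3)@(13, 7): e=[16,14,6] → #
    (7,3)@(15, 7): e=[36,18,-18] → ·
    (5,4)@(11, 9): e=[0,18,18] → #  [on edge]
    (6,4)@(13, 9): e=[20,22,-6] → ·
    (5,5)@(11, 11): e=[4,26,6] → #
    (6,5)@(13, 11): e=[24,30,-18] → ·
    (5,6)@(11, 13): e=[8,34,-6] → ·
  covered (5 px):
    · · · · · · · ·
    · · · · · · · #
    · · · · · · # ·
    · · · · · · # ·
    · · · · · # · ·
    · · · · · # · ·
    · · · · · · · ·
    · · · · · · · ·
    · · · · · · · ·
T3:
  2·area = 2  (B↔C swapped to make it positive)
  edge (10, 14)→(0, 2): d=(-10,-12) top-left  bias=+0
  edge (0, 2)→(11, 15): d=(11,13) right/bottom  bias=-1
  edge (11, 15)→(10, 14): d=(-1,-1) top-left  bias=+0
    (0,2)@(1, 5): e=[-18,20,0] → ·  [on edge]
    (1,3)@(3, 7): e=[-14,16,0] → ·  [on edge]
    (2,4)@(5, 9): e=[-10,12,0] → ·  [on edge]
    (3,5)@(7, 11): e=[-6,8,0] → ·  [on edge]
    (4,6)@(9, 13): e=[-2,4,0] → ·  [on edge]
    (5,7)@(11, 15): e=[2,0,0] → ·  [on edge]
    (6,8)@(13, 17): e=[6,-4,0] → ·  [on edge]
  covered (0 px):
    · · · · · · · ·
    · · · · · · · ·
    · · · · · · · ·
    · · · · · · · ·
    · · · · · · · ·
    · · · · · · · ·
    · · · · · · · ·
    · · · · · · · ·
    · · · · · · · ·

Answer: 19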